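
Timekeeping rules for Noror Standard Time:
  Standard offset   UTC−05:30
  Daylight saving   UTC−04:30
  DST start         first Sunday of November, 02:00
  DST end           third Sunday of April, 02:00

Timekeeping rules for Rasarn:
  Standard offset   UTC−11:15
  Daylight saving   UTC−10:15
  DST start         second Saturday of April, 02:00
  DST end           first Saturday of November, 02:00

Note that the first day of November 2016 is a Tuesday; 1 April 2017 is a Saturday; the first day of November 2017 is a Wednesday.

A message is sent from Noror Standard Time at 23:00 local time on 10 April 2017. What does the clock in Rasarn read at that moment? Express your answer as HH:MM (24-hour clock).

17:15

1 November 2016 is a Tuesday, so the first Sunday is November 6.
1 April 2017 is a Saturday, so the first Sunday is April 2 and the third is April 16.
Daylight saving runs 6 November 2016 – 16 April 2017; 10 April 2017 is inside that window, so Noror Standard Time is at UTC−04:30.
23:00 Noror Standard Time + 4h30m = 03:30 UTC (rolling into the next day, 11 April 2017).
1 April 2017 is a Saturday, so the first Saturday is April 1 and the second is April 8.
1 November 2017 is a Wednesday, so the first Saturday is November 4.
At the standard offset (UTC−11:15), 03:30 UTC − 11h15m = 16:15 Rasarn standard time (rolling into the previous day, 10 April 2017).
The standard-time date in Rasarn, 10 April 2017, falls between 8 April and 4 November, so daylight saving is in effect and Rasarn is at UTC−10:15.
03:30 UTC − 10h15m = 17:15 Rasarn (rolling into the previous day, 10 April 2017).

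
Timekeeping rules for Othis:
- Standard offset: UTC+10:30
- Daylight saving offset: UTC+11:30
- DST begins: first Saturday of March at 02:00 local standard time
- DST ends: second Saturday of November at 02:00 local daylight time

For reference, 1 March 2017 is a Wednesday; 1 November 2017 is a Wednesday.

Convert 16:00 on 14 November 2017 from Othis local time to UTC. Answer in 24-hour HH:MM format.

05:30

1 March 2017 is a Wednesday, so the first Saturday is March 4.
1 November 2017 is a Wednesday, so the first Saturday is November 4 and the second is November 11.
14 November 2017 is outside the daylight-saving period (4 March – 11 November), so Othis is on standard time, UTC+10:30.
16:00 local − 10h30m = 05:30 UTC.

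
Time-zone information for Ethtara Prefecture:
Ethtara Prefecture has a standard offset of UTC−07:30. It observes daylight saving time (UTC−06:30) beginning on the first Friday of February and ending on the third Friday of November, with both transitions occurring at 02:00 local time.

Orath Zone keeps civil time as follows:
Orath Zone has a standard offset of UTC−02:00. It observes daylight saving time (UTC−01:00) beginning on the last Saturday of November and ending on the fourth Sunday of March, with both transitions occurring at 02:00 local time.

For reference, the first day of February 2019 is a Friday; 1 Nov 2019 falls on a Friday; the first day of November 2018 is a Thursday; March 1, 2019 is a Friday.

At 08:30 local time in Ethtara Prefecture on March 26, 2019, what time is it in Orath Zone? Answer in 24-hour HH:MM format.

13:00

1 February 2019 is a Friday, so the first Friday is February 1.
1 November 2019 is a Friday, so the first Friday is November 1 and the third is November 15.
March 26, 2019 falls between 1 February and 15 November, so daylight saving is in effect and Ethtara Prefecture is at UTC−06:30.
08:30 Ethtara Prefecture + 6h30m = 15:00 UTC.
1 November 2018 is a Thursday, so Saturdays fall on 3, 10, 17, 24; the last is November 24.
1 March 2019 is a Friday, so the first Sunday is March 3 and the fourth is March 24.
At the standard offset (UTC−02:00), 15:00 UTC − 2h = 13:00 Orath Zone standard time.
The standard-time date in Orath Zone, March 26, 2019, does not fall between 24 November 2018 and 24 March 2019, so daylight saving is not in effect and Orath Zone is at UTC−02:00.
15:00 UTC − 2h = 13:00 Orath Zone.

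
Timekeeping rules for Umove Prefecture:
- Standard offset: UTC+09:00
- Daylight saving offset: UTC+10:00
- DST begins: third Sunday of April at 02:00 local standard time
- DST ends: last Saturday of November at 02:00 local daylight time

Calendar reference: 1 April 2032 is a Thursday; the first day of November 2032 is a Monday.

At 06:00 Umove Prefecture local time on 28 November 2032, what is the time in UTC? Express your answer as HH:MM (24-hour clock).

1 April 2032 is a Thursday, so the first Sunday is April 4 and the third is April 18.
1 November 2032 is a Monday, so Saturdays fall on 6, 13, 20, 27; the last is November 27.
28 November 2032 does not fall between 18 April and 27 November, so daylight saving is not in effect and Umove Prefecture is at UTC+09:00.
06:00 local − 9h = 21:00 UTC (rolling into the previous day, 27 November 2032).

21:00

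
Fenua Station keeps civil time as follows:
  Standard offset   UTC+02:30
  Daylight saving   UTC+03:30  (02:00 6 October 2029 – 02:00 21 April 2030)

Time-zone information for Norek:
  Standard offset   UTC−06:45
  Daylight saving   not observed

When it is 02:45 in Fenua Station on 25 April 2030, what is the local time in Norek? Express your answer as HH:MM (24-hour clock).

17:30

Daylight saving runs 6 October 2029 – 21 April 2030; 25 April 2030 is outside that window, so Fenua Station is on standard time at UTC+02:30.
02:45 Fenua Station − 2h30m = 00:15 UTC.
Norek stays on UTC−06:45 all year.
00:15 UTC − 6h45m = 17:30 Norek (rolling into the previous day, 24 April 2030).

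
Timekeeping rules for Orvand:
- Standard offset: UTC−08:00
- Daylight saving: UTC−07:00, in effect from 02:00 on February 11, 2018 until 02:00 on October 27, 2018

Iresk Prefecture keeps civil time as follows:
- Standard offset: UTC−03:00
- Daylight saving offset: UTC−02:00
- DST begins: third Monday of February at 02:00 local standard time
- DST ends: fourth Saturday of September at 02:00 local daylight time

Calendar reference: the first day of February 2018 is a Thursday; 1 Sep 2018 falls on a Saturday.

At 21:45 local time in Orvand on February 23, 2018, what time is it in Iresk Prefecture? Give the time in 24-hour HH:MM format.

02:45

Daylight saving runs 11 February – 27 October; February 23, 2018 is inside that window, so Orvand is at UTC−07:00.
21:45 Orvand + 7h = 04:45 UTC (rolling into the next day, 24 February 2018).
1 February 2018 is a Thursday, so the first Monday is February 5 and the third is February 19.
1 September 2018 is a Saturday, so the first Saturday is September 1 and the fourth is September 22.
At the standard offset (UTC−03:00), 04:45 UTC − 3h = 01:45 Iresk Prefecture standard time.
The standard-time date in Iresk Prefecture, February 24, 2018, lies within the daylight-saving period (19 February – 22 September), so Iresk Prefecture is on daylight time, UTC−02:00.
04:45 UTC − 2h = 02:45 Iresk Prefecture.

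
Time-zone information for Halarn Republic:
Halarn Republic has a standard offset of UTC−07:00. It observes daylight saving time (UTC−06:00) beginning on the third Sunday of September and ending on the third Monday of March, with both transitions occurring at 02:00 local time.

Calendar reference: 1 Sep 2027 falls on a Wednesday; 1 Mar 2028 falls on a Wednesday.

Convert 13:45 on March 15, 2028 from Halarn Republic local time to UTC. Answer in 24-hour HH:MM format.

1 September 2027 is a Wednesday, so the first Sunday is September 5 and the third is September 19.
1 March 2028 is a Wednesday, so the first Monday is March 6 and the third is March 20.
Daylight saving runs 19 September 2027 – 20 March 2028; March 15, 2028 is inside that window, so Halarn Republic is at UTC−06:00.
13:45 local + 6h = 19:45 UTC.

19:45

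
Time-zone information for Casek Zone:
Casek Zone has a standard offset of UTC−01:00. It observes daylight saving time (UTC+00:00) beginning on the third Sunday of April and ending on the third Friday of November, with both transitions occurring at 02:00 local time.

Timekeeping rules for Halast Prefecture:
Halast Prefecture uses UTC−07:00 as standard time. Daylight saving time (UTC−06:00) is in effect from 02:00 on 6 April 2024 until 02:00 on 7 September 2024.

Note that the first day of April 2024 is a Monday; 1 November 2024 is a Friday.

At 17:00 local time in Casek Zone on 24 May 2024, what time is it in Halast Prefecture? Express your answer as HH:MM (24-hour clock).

1 April 2024 is a Monday, so the first Sunday is April 7 and the third is April 21.
1 November 2024 is a Friday, so the first Friday is November 1 and the third is November 15.
24 May 2024 falls between 21 April and 15 November, so daylight saving is in effect and Casek Zone is at UTC+00:00.
17:00 Casek Zone − 0h = 17:00 UTC.
At the standard offset (UTC−07:00), 17:00 UTC − 7h = 10:00 Halast Prefecture standard time.
The standard-time date in Halast Prefecture, 24 May 2024, falls between 6 April and 7 September, so daylight saving is in effect and Halast Prefecture is at UTC−06:00.
17:00 UTC − 6h = 11:00 Halast Prefecture.

11:00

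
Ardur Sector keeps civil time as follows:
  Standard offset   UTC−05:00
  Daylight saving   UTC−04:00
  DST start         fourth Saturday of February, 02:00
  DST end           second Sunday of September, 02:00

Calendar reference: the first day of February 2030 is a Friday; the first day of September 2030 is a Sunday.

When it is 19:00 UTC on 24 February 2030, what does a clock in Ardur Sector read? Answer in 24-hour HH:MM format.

15:00

1 February 2030 is a Friday, so the first Saturday is February 2 and the fourth is February 23.
1 September 2030 is a Sunday, so the first Sunday is September 1 and the second is September 8.
At the standard offset (UTC−05:00), 19:00 UTC − 5h = 14:00 Ardur Sector standard time.
The standard-time date in Ardur Sector, 24 February 2030, falls between 23 February and 8 September, so daylight saving is in effect and Ardur Sector is at UTC−04:00.
19:00 UTC − 4h = 15:00 local.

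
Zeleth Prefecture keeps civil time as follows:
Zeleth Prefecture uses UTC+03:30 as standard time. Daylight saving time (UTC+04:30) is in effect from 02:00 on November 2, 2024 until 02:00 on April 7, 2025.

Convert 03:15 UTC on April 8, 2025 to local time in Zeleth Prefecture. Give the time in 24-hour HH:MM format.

06:45

At the standard offset (UTC+03:30), 03:15 UTC + 3h30m = 06:45 Zeleth Prefecture standard time.
Daylight saving runs 2 November 2024 – 7 April 2025; the standard-time date in Zeleth Prefecture, April 8, 2025, is outside that window, so Zeleth Prefecture is on standard time at UTC+03:30.
03:15 UTC + 3h30m = 06:45 local.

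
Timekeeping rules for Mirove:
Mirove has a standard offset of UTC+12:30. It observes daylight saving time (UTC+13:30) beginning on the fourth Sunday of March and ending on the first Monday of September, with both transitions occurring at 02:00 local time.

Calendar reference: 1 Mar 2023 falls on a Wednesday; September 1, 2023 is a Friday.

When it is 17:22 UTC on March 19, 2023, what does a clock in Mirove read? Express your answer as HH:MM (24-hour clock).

05:52

1 March 2023 is a Wednesday, so the first Sunday is March 5 and the fourth is March 26.
1 September 2023 is a Friday, so the first Monday is September 4.
At the standard offset (UTC+12:30), 17:22 UTC + 12h30m = 05:52 Mirove standard time (rolling into the next day, 20 March 2023).
The standard-time date in Mirove, March 20, 2023, does not fall between 26 March and 4 September, so daylight saving is not in effect and Mirove is at UTC+12:30.
17:22 UTC + 12h30m = 05:52 local (rolling into the next day, 20 March 2023).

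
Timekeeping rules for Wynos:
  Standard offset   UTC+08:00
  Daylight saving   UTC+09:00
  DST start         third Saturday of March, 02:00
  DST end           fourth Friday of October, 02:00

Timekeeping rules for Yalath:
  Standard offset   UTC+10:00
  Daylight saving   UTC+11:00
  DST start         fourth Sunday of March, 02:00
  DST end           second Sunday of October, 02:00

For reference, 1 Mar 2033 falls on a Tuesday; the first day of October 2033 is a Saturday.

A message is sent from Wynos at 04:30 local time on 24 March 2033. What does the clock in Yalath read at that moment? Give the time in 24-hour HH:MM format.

05:30

1 March 2033 is a Tuesday, so the first Saturday is March 5 and the third is March 19.
1 October 2033 is a Saturday, so the first Friday is October 7 and the fourth is October 28.
24 March 2033 lies within the daylight-saving period (19 March – 28 October), so Wynos is on daylight time, UTC+09:00.
04:30 Wynos − 9h = 19:30 UTC (rolling into the previous day, 23 March 2033).
1 March 2033 is a Tuesday, so the first Sunday is March 6 and the fourth is March 27.
1 October 2033 is a Saturday, so the first Sunday is October 2 and the second is October 9.
At the standard offset (UTC+10:00), 19:30 UTC + 10h = 05:30 Yalath standard time (rolling into the next day, 24 March 2033).
The standard-time date in Yalath, 24 March 2033, is outside the daylight-saving period (27 March – 9 October), so Yalath is on standard time, UTC+10:00.
19:30 UTC + 10h = 05:30 Yalath (rolling into the next day, 24 March 2033).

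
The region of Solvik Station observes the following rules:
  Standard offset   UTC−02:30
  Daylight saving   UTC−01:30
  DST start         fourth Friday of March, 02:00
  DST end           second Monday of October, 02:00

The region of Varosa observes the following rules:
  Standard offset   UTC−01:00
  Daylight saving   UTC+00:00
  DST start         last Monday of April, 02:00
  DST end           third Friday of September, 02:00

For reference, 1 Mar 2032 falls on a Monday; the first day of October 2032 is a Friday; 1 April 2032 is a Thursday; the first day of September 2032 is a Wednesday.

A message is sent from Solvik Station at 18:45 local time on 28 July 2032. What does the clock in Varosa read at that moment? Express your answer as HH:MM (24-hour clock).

20:15

1 March 2032 is a Monday, so the first Friday is March 5 and the fourth is March 26.
1 October 2032 is a Friday, so the first Monday is October 4 and the second is October 11.
Daylight saving runs 26 March – 11 October; 28 July 2032 is inside that window, so Solvik Station is at UTC−01:30.
18:45 Solvik Station + 1h30m = 20:15 UTC.
1 April 2032 is a Thursday, so Mondays fall on 5, 12, 19, 26; the last is April 26.
1 September 2032 is a Wednesday, so the first Friday is September 3 and the third is September 17.
At the standard offset (UTC−01:00), 20:15 UTC − 1h = 19:15 Varosa standard time.
Daylight saving runs 26 April – 17 September; the standard-time date in Varosa, 28 July 2032, is inside that window, so Varosa is at UTC+00:00.
20:15 UTC + 0h = 20:15 Varosa.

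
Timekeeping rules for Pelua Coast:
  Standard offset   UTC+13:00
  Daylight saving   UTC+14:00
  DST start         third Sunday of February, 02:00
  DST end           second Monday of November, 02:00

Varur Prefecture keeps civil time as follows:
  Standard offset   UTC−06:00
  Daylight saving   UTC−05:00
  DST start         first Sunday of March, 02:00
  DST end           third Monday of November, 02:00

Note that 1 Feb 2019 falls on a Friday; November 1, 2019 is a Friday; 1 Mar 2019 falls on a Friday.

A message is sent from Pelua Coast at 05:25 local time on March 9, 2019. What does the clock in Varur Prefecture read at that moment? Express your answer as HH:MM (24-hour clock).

1 February 2019 is a Friday, so the first Sunday is February 3 and the third is February 17.
1 November 2019 is a Friday, so the first Monday is November 4 and the second is November 11.
Daylight saving runs 17 February – 11 November; March 9, 2019 is inside that window, so Pelua Coast is at UTC+14:00.
05:25 Pelua Coast − 14h = 15:25 UTC (rolling into the previous day, 8 March 2019).
1 March 2019 is a Friday, so the first Sunday is March 3.
1 November 2019 is a Friday, so the first Monday is November 4 and the third is November 18.
At the standard offset (UTC−06:00), 15:25 UTC − 6h = 09:25 Varur Prefecture standard time.
The standard-time date in Varur Prefecture, March 8, 2019, falls between 3 March and 18 November, so daylight saving is in effect and Varur Prefecture is at UTC−05:00.
15:25 UTC − 5h = 10:25 Varur Prefecture.

10:25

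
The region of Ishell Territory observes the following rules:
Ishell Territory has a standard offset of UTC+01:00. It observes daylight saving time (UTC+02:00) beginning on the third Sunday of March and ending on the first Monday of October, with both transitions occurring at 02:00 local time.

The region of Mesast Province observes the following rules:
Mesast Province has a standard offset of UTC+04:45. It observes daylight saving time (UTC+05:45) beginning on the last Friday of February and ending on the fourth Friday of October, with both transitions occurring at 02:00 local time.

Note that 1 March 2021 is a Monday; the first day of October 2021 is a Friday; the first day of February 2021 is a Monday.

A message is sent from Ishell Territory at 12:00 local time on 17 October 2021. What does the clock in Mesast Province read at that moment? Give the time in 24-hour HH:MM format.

1 March 2021 is a Monday, so the first Sunday is March 7 and the third is March 21.
1 October 2021 is a Friday, so the first Monday is October 4.
17 October 2021 does not fall between 21 March and 4 October, so daylight saving is not in effect and Ishell Territory is at UTC+01:00.
12:00 Ishell Territory − 1h = 11:00 UTC.
1 February 2021 is a Monday, so Fridays fall on 5, 12, 19, 26; the last is February 26.
1 October 2021 is a Friday, so the first Friday is October 1 and the fourth is October 22.
At the standard offset (UTC+04:45), 11:00 UTC + 4h45m = 15:45 Mesast Province standard time.
The standard-time date in Mesast Province, 17 October 2021, falls between 26 February and 22 October, so daylight saving is in effect and Mesast Province is at UTC+05:45.
11:00 UTC + 5h45m = 16:45 Mesast Province.

16:45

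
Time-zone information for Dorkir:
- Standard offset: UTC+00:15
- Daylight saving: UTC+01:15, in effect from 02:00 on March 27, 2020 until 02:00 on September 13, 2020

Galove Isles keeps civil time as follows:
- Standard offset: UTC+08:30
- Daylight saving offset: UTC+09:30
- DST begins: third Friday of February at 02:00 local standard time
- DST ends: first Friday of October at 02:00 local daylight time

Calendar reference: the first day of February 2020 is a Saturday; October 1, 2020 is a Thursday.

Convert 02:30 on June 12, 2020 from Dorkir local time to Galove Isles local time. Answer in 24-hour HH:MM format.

10:45

June 12, 2020 lies within the daylight-saving period (27 March – 13 September), so Dorkir is on daylight time, UTC+01:15.
02:30 Dorkir − 1h15m = 01:15 UTC.
1 February 2020 is a Saturday, so the first Friday is February 7 and the third is February 21.
1 October 2020 is a Thursday, so the first Friday is October 2.
At the standard offset (UTC+08:30), 01:15 UTC + 8h30m = 09:45 Galove Isles standard time.
The standard-time date in Galove Isles, June 12, 2020, lies within the daylight-saving period (21 February – 2 October), so Galove Isles is on daylight time, UTC+09:30.
01:15 UTC + 9h30m = 10:45 Galove Isles.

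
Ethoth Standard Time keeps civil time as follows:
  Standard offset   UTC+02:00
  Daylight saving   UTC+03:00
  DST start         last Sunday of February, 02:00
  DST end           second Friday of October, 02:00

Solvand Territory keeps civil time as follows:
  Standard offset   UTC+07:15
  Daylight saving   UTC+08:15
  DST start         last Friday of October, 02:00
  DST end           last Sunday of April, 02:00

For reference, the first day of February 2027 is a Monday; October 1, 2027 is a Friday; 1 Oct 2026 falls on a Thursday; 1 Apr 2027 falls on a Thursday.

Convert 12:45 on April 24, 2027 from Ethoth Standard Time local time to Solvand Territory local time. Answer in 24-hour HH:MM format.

18:00

1 February 2027 is a Monday, so Sundays fall on 7, 14, 21, 28; the last is February 28.
1 October 2027 is a Friday, so the first Friday is October 1 and the second is October 8.
April 24, 2027 falls between 28 February and 8 October, so daylight saving is in effect and Ethoth Standard Time is at UTC+03:00.
12:45 Ethoth Standard Time − 3h = 09:45 UTC.
1 October 2026 is a Thursday, so Fridays fall on 2, 9, 16, 23, 30; the last is October 30.
1 April 2027 is a Thursday, so Sundays fall on 4, 11, 18, 25; the last is April 25.
At the standard offset (UTC+07:15), 09:45 UTC + 7h15m = 17:00 Solvand Territory standard time.
The standard-time date in Solvand Territory, April 24, 2027, lies within the daylight-saving period (30 October 2026 – 25 April 2027), so Solvand Territory is on daylight time, UTC+08:15.
09:45 UTC + 8h15m = 18:00 Solvand Territory.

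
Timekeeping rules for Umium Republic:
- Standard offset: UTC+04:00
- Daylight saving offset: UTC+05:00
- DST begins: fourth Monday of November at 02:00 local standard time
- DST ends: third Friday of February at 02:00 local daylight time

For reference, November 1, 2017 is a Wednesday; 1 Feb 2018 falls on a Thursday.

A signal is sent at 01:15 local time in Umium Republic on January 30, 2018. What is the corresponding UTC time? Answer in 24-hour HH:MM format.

20:15

1 November 2017 is a Wednesday, so the first Monday is November 6 and the fourth is November 27.
1 February 2018 is a Thursday, so the first Friday is February 2 and the third is February 16.
January 30, 2018 lies within the daylight-saving period (27 November 2017 – 16 February 2018), so Umium Republic is on daylight time, UTC+05:00.
01:15 local − 5h = 20:15 UTC (rolling into the previous day, 29 January 2018).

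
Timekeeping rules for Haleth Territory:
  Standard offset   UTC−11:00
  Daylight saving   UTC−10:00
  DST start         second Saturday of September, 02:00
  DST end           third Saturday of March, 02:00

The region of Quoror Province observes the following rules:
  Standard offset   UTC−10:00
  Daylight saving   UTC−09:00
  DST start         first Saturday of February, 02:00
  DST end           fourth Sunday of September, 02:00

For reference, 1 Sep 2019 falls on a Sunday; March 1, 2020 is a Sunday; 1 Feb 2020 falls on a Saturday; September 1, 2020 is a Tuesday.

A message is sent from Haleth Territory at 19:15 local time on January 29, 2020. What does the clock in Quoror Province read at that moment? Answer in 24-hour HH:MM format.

1 September 2019 is a Sunday, so the first Saturday is September 7 and the second is September 14.
1 March 2020 is a Sunday, so the first Saturday is March 7 and the third is March 21.
January 29, 2020 lies within the daylight-saving period (14 September 2019 – 21 March 2020), so Haleth Territory is on daylight time, UTC−10:00.
19:15 Haleth Territory + 10h = 05:15 UTC (rolling into the next day, 30 January 2020).
1 February 2020 is a Saturday, so the first Saturday is February 1.
1 September 2020 is a Tuesday, so the first Sunday is September 6 and the fourth is September 27.
At the standard offset (UTC−10:00), 05:15 UTC − 10h = 19:15 Quoror Province standard time (rolling into the previous day, 29 January 2020).
Daylight saving runs 1 February – 27 September; the standard-time date in Quoror Province, January 29, 2020, is outside that window, so Quoror Province is on standard time at UTC−10:00.
05:15 UTC − 10h = 19:15 Quoror Province (rolling into the previous day, 29 January 2020).

19:15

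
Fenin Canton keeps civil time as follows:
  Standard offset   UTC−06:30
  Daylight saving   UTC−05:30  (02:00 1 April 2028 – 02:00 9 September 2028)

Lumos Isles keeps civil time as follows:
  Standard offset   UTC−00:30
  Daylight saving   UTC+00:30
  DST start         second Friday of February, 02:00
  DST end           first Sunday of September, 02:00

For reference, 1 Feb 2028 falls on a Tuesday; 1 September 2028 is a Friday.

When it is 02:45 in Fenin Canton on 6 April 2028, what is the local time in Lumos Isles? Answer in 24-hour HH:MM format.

Daylight saving runs 1 April – 9 September; 6 April 2028 is inside that window, so Fenin Canton is at UTC−05:30.
02:45 Fenin Canton + 5h30m = 08:15 UTC.
1 February 2028 is a Tuesday, so the first Friday is February 4 and the second is February 11.
1 September 2028 is a Friday, so the first Sunday is September 3.
At the standard offset (UTC−00:30), 08:15 UTC − 0h30m = 07:45 Lumos Isles standard time.
The standard-time date in Lumos Isles, 6 April 2028, falls between 11 February and 3 September, so daylight saving is in effect and Lumos Isles is at UTC+00:30.
08:15 UTC + 0h30m = 08:45 Lumos Isles.

08:45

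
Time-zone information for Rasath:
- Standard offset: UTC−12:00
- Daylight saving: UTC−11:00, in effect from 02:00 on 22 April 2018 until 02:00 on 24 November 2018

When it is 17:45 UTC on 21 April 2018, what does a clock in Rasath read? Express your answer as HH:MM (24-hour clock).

05:45

At the standard offset (UTC−12:00), 17:45 UTC − 12h = 05:45 Rasath standard time.
Daylight saving runs 22 April – 24 November; the standard-time date in Rasath, 21 April 2018, is outside that window, so Rasath is on standard time at UTC−12:00.
17:45 UTC − 12h = 05:45 local.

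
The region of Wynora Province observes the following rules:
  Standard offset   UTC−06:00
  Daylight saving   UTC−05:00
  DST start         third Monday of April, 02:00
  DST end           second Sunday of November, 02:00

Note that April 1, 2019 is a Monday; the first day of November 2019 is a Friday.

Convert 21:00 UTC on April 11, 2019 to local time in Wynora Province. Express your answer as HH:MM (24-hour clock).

1 April 2019 is a Monday, so the first Monday is April 1 and the third is April 15.
1 November 2019 is a Friday, so the first Sunday is November 3 and the second is November 10.
At the standard offset (UTC−06:00), 21:00 UTC − 6h = 15:00 Wynora Province standard time.
The standard-time date in Wynora Province, April 11, 2019, does not fall between 15 April and 10 November, so daylight saving is not in effect and Wynora Province is at UTC−06:00.
21:00 UTC − 6h = 15:00 local.

15:00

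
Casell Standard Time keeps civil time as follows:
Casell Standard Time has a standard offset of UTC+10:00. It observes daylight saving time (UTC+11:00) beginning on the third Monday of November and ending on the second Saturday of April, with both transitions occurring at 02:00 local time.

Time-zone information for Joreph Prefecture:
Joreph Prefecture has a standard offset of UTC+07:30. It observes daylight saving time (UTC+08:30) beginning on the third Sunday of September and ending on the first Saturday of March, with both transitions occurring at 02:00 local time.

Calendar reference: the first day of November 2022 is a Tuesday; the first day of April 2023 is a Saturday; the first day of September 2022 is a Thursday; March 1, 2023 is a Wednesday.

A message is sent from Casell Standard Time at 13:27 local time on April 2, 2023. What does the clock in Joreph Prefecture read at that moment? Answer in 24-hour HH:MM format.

1 November 2022 is a Tuesday, so the first Monday is November 7 and the third is November 21.
1 April 2023 is a Saturday, so the first Saturday is April 1 and the second is April 8.
Daylight saving runs 21 November 2022 – 8 April 2023; April 2, 2023 is inside that window, so Casell Standard Time is at UTC+11:00.
13:27 Casell Standard Time − 11h = 02:27 UTC.
1 September 2022 is a Thursday, so the first Sunday is September 4 and the third is September 18.
1 March 2023 is a Wednesday, so the first Saturday is March 4.
At the standard offset (UTC+07:30), 02:27 UTC + 7h30m = 09:57 Joreph Prefecture standard time.
Daylight saving runs 18 September 2022 – 4 March 2023; the standard-time date in Joreph Prefecture, April 2, 2023, is outside that window, so Joreph Prefecture is on standard time at UTC+07:30.
02:27 UTC + 7h30m = 09:57 Joreph Prefecture.

09:57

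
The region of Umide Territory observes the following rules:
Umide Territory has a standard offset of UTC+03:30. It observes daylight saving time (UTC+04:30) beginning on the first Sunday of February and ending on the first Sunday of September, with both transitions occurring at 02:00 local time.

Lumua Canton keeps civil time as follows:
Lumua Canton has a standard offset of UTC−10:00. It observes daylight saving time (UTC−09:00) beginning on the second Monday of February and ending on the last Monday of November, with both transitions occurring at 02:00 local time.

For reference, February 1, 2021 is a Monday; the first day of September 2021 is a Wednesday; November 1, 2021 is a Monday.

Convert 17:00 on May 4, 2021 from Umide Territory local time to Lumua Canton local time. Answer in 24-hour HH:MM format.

1 February 2021 is a Monday, so the first Sunday is February 7.
1 September 2021 is a Wednesday, so the first Sunday is September 5.
May 4, 2021 falls between 7 February and 5 September, so daylight saving is in effect and Umide Territory is at UTC+04:30.
17:00 Umide Territory − 4h30m = 12:30 UTC.
1 February 2021 is a Monday, so the first Monday is February 1 and the second is February 8.
1 November 2021 is a Monday, so Mondays fall on 1, 8, 15, 22, 29; the last is November 29.
At the standard offset (UTC−10:00), 12:30 UTC − 10h = 02:30 Lumua Canton standard time.
The standard-time date in Lumua Canton, May 4, 2021, lies within the daylight-saving period (8 February – 29 November), so Lumua Canton is on daylight time, UTC−09:00.
12:30 UTC − 9h = 03:30 Lumua Canton.

03:30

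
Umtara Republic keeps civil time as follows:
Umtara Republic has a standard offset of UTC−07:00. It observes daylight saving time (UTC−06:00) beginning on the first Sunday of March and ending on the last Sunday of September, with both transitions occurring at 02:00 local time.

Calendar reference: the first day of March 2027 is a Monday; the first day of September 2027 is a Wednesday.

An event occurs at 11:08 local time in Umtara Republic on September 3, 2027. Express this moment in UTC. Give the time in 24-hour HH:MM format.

17:08

1 March 2027 is a Monday, so the first Sunday is March 7.
1 September 2027 is a Wednesday, so Sundays fall on 5, 12, 19, 26; the last is September 26.
Daylight saving runs 7 March – 26 September; September 3, 2027 is inside that window, so Umtara Republic is at UTC−06:00.
11:08 local + 6h = 17:08 UTC.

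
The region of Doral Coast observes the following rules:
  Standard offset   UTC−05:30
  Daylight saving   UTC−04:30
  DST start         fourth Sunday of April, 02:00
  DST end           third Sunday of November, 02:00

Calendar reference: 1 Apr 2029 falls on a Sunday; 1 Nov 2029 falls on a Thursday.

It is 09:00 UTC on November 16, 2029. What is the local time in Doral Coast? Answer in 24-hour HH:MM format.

1 April 2029 is a Sunday, so the first Sunday is April 1 and the fourth is April 22.
1 November 2029 is a Thursday, so the first Sunday is November 4 and the third is November 18.
At the standard offset (UTC−05:30), 09:00 UTC − 5h30m = 03:30 Doral Coast standard time.
The standard-time date in Doral Coast, November 16, 2029, falls between 22 April and 18 November, so daylight saving is in effect and Doral Coast is at UTC−04:30.
09:00 UTC − 4h30m = 04:30 local.

04:30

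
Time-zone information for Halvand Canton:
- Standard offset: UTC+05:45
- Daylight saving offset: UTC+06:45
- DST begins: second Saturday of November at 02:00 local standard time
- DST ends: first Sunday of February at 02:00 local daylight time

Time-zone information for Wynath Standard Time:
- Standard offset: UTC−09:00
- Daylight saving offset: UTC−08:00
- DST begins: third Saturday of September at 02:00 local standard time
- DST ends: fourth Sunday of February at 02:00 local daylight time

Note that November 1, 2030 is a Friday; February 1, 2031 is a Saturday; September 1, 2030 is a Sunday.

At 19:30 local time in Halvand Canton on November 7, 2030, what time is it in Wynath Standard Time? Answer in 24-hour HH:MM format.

05:45

1 November 2030 is a Friday, so the first Saturday is November 2 and the second is November 9.
1 February 2031 is a Saturday, so the first Sunday is February 2.
November 7, 2030 is outside the daylight-saving period (9 November 2030 – 2 February 2031), so Halvand Canton is on standard time, UTC+05:45.
19:30 Halvand Canton − 5h45m = 13:45 UTC.
1 September 2030 is a Sunday, so the first Saturday is September 7 and the third is September 21.
1 February 2031 is a Saturday, so the first Sunday is February 2 and the fourth is February 23.
At the standard offset (UTC−09:00), 13:45 UTC − 9h = 04:45 Wynath Standard Time standard time.
Daylight saving runs 21 September 2030 – 23 February 2031; the standard-time date in Wynath Standard Time, November 7, 2030, is inside that window, so Wynath Standard Time is at UTC−08:00.
13:45 UTC − 8h = 05:45 Wynath Standard Time.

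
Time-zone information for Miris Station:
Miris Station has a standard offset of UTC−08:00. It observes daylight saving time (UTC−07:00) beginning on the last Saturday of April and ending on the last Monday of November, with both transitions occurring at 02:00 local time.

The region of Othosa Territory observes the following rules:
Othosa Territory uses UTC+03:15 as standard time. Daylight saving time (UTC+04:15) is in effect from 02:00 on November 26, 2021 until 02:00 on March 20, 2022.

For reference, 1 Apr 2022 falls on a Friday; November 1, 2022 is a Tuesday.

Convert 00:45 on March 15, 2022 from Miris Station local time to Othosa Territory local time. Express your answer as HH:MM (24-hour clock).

13:00

1 April 2022 is a Friday, so Saturdays fall on 2, 9, 16, 23, 30; the last is April 30.
1 November 2022 is a Tuesday, so Mondays fall on 7, 14, 21, 28; the last is November 28.
March 15, 2022 is outside the daylight-saving period (30 April – 28 November), so Miris Station is on standard time, UTC−08:00.
00:45 Miris Station + 8h = 08:45 UTC.
At the standard offset (UTC+03:15), 08:45 UTC + 3h15m = 12:00 Othosa Territory standard time.
The standard-time date in Othosa Territory, March 15, 2022, falls between 26 November 2021 and 20 March 2022, so daylight saving is in effect and Othosa Territory is at UTC+04:15.
08:45 UTC + 4h15m = 13:00 Othosa Territory.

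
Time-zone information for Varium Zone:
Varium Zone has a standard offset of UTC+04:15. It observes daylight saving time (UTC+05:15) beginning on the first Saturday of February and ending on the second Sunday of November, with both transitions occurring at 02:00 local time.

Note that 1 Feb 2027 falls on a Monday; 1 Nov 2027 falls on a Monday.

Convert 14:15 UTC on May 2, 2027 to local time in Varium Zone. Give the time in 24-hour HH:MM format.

1 February 2027 is a Monday, so the first Saturday is February 6.
1 November 2027 is a Monday, so the first Sunday is November 7 and the second is November 14.
At the standard offset (UTC+04:15), 14:15 UTC + 4h15m = 18:30 Varium Zone standard time.
The standard-time date in Varium Zone, May 2, 2027, falls between 6 February and 14 November, so daylight saving is in effect and Varium Zone is at UTC+05:15.
14:15 UTC + 5h15m = 19:30 local.

19:30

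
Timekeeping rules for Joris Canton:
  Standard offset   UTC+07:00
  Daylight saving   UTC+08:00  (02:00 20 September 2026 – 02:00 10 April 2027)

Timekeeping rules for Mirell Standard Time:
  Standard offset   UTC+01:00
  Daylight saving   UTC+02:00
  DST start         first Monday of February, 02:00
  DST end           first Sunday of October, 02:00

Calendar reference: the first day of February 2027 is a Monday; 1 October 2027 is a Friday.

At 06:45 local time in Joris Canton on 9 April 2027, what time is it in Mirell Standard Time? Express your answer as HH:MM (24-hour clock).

Daylight saving runs 20 September 2026 – 10 April 2027; 9 April 2027 is inside that window, so Joris Canton is at UTC+08:00.
06:45 Joris Canton − 8h = 22:45 UTC (rolling into the previous day, 8 April 2027).
1 February 2027 is a Monday, so the first Monday is February 1.
1 October 2027 is a Friday, so the first Sunday is October 3.
At the standard offset (UTC+01:00), 22:45 UTC + 1h = 23:45 Mirell Standard Time standard time.
Daylight saving runs 1 February – 3 October; the standard-time date in Mirell Standard Time, 8 April 2027, is inside that window, so Mirell Standard Time is at UTC+02:00.
22:45 UTC + 2h = 00:45 Mirell Standard Time (rolling into the next day, 9 April 2027).

00:45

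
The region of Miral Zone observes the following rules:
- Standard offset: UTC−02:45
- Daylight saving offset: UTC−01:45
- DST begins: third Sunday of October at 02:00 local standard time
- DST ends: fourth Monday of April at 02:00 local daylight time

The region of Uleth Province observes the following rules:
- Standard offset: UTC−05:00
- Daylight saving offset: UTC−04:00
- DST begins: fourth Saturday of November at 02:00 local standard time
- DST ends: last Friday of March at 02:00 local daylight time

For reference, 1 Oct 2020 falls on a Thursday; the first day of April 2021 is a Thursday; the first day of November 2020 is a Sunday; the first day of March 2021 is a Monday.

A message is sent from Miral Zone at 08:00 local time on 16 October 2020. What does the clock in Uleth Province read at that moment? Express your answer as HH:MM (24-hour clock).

1 October 2020 is a Thursday, so the first Sunday is October 4 and the third is October 18.
1 April 2021 is a Thursday, so the first Monday is April 5 and the fourth is April 26.
Daylight saving runs 18 October 2020 – 26 April 2021; 16 October 2020 is outside that window, so Miral Zone is on standard time at UTC−02:45.
08:00 Miral Zone + 2h45m = 10:45 UTC.
1 November 2020 is a Sunday, so the first Saturday is November 7 and the fourth is November 28.
1 March 2021 is a Monday, so Fridays fall on 5, 12, 19, 26; the last is March 26.
At the standard offset (UTC−05:00), 10:45 UTC − 5h = 05:45 Uleth Province standard time.
Daylight saving runs 28 November 2020 – 26 March 2021; the standard-time date in Uleth Province, 16 October 2020, is outside that window, so Uleth Province is on standard time at UTC−05:00.
10:45 UTC − 5h = 05:45 Uleth Province.

05:45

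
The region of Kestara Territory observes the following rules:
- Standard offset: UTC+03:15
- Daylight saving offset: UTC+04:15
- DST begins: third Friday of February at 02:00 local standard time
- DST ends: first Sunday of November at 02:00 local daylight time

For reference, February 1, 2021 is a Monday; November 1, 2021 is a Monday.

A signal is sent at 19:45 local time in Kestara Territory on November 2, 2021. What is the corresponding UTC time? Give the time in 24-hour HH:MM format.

15:30

1 February 2021 is a Monday, so the first Friday is February 5 and the third is February 19.
1 November 2021 is a Monday, so the first Sunday is November 7.
Daylight saving runs 19 February – 7 November; November 2, 2021 is inside that window, so Kestara Territory is at UTC+04:15.
19:45 local − 4h15m = 15:30 UTC.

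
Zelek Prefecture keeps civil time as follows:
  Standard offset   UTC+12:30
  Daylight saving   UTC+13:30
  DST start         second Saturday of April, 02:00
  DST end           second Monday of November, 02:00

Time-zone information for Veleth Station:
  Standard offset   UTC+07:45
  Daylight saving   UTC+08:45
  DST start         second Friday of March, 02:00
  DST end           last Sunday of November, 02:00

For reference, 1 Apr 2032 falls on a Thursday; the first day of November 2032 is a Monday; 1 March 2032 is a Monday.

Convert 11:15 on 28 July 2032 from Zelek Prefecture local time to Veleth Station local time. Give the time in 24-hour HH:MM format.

06:30

1 April 2032 is a Thursday, so the first Saturday is April 3 and the second is April 10.
1 November 2032 is a Monday, so the first Monday is November 1 and the second is November 8.
28 July 2032 falls between 10 April and 8 November, so daylight saving is in effect and Zelek Prefecture is at UTC+13:30.
11:15 Zelek Prefecture − 13h30m = 21:45 UTC (rolling into the previous day, 27 July 2032).
1 March 2032 is a Monday, so the first Friday is March 5 and the second is March 12.
1 November 2032 is a Monday, so Sundays fall on 7, 14, 21, 28; the last is November 28.
At the standard offset (UTC+07:45), 21:45 UTC + 7h45m = 05:30 Veleth Station standard time (rolling into the next day, 28 July 2032).
Daylight saving runs 12 March – 28 November; the standard-time date in Veleth Station, 28 July 2032, is inside that window, so Veleth Station is at UTC+08:45.
21:45 UTC + 8h45m = 06:30 Veleth Station (rolling into the next day, 28 July 2032).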